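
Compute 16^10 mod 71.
32

Use repeated squaring. Binary(10) = 1010. Walk through the bits of the exponent 10 left-to-right: at each bit after the leading one, square the running value, then multiply by 16 if the bit is 1 (always reducing mod 71):
  bit 1 = 1 (leading): start with 16.
  bit 2 = 0: square 16^2 = 256 ≡ 43 (mod 71).
  bit 3 = 1: square 43^2 = 1849 ≡ 3; bit is 1, so multiply 3·16 = 48 (mod 71).
  bit 4 = 0: square 48^2 = 2304 ≡ 32 (mod 71).
Final value: 16^10 ≡ 32 (mod 71).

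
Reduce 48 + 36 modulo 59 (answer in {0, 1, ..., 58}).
Both summands are already reduced mod 59. 48 + 36 = 84; 84 = 1·59 + 25, so (48 + 36) mod 59 = 25.

Final answer: 25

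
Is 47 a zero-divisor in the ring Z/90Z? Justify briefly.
NO

gcd(47, 90) = 1, so 47 is a unit in Z/90Z (it has a multiplicative inverse). A unit cannot be a zero-divisor: if 47·b ≡ 0 then multiplying both sides by 47^(−1) gives b ≡ 0. So 47 is not a zero-divisor.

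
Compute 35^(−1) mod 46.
Apply the extended Euclidean algorithm to (46, 35), tracking rows (r, s, t) with s·46 + t·35 = r. Each division r_prev = q·r_cur + r_new produces the new row as (previous row) − q·(current row):
  row A: (46, 1, 0)   [1·46 + 0·35 = 46]
  row B: (35, 0, 1)   [0·46 + 1·35 = 35]
  46 = 1·35 + 11   → row C = row A − 1·row B = (11, 1, −1)   [check: 1·46 − 1·35 = 11]
  35 = 3·11 + 2   → row D = row B − 3·row C = (2, −3, 4)   [check: −3·46 + 4·35 = 2]
  11 = 5·2 + 1   → row E = row C − 5·row D = (1, 16, −21)   [check: 16·46 − 21·35 = 1]
  2 = 2·1 + 0   → remainder 0, stop. gcd = 1 (last nonzero row E).
The gcd is 1, so 35 is invertible mod 46. The last nonzero row gives 16·46 − 21·35 = 1, so t = −21. So 35^(−1) ≡ −21 ≡ 25 (mod 46). Verify: 35 · 25 = 875 ≡ 1 (mod 46). ✓

Final answer: 35^(−1) ≡ 25 (mod 46)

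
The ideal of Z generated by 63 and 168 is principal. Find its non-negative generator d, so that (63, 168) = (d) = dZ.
In the PID Z, (a, b) is generated by gcd(a, b). Compute gcd(168, 63) with the extended Euclidean algorithm, tracking rows (r, s, t) with s·168 + t·63 = r:
  row A: (168, 1, 0)   [1·168 + 0·63 = 168]
  row B: (63, 0, 1)   [0·168 + 1·63 = 63]
  168 = 2·63 + 42   → row C = row A − 2·row B = (42, 1, −2)   [check: 1·168 − 2·63 = 42]
  63 = 1·42 + 21   → row D = row B − 1·row C = (21, −1, 3)   [check: −1·168 + 3·63 = 21]
  42 = 2·21 + 0   → remainder 0, stop. gcd = 21 (last nonzero row D).
So gcd(63, 168) = 21, with Bézout identity −1·168 + 3·63 = 21. Containment (⊇): the Bézout identity exhibits 21 as an element of (63, 168), giving (21) ⊆ (63, 168). Containment (⊆): since 21 | 63 and 21 | 168 (63 = 21·3, 168 = 21·8), every Z-linear combination of 63 and 168 is divisible by 21, so (63, 168) ⊆ (21). Therefore (63, 168) = (21), d = 21.

Final answer: (63, 168) = (21); d = 21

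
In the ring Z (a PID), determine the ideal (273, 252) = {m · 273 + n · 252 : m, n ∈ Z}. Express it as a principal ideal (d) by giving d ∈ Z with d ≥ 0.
In the PID Z, (a, b) is generated by gcd(a, b). Compute gcd(273, 252) with the extended Euclidean algorithm, tracking rows (r, s, t) with s·273 + t·252 = r:
  row A: (273, 1, 0)   [1·273 + 0·252 = 273]
  row B: (252, 0, 1)   [0·273 + 1·252 = 252]
  273 = 1·252 + 21   → row C = row A − 1·row B = (21, 1, −1)   [check: 1·273 − 1·252 = 21]
  252 = 12·21 + 0   → remainder 0, stop. gcd = 21 (last nonzero row C).
So gcd(273, 252) = 21, with Bézout identity 1·273 − 1·252 = 21. Containment (⊇): the Bézout identity exhibits 21 as an element of (273, 252), giving (21) ⊆ (273, 252). Containment (⊆): since 21 | 273 and 21 | 252 (273 = 21·13, 252 = 21·12), every Z-linear combination of 273 and 252 is divisible by 21, so (273, 252) ⊆ (21). Therefore (273, 252) = (21), d = 21.

Final answer: (273, 252) = (21); d = 21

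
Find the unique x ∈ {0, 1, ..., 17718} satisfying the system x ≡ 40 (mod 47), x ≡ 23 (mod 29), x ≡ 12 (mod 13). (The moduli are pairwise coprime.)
The moduli 47, 29, 13 are pairwise coprime, so by the CRT there is a unique solution mod 47·29·13 = 17719.
Solve by successive substitution. Start with x ≡ 40 (mod 47).
  Combine with x ≡ 23 (mod 29): write x = 40 + 47·t and require 40 + 47·t ≡ 23 (mod 29), i.e. 47·t ≡ 23 − 40 ≡ 12 (mod 29). Since 47^(−1) ≡ 21 (mod 29) (47 ≡ 18 (mod 29)), t ≡ 21·12 ≡ 20 (mod 29). So x ≡ 40 + 47·20 = 980 (mod 1363).
  Combine with x ≡ 12 (mod 13): write x = 980 + 1363·t and require 980 + 1363·t ≡ 12 (mod 13), i.e. 1363·t ≡ 12 − 980 ≡ 7 (mod 13). Since 1363^(−1) ≡ 6 (mod 13) (1363 ≡ 11 (mod 13)), t ≡ 6·7 ≡ 3 (mod 13). So x ≡ 980 + 1363·3 = 5069 (mod 17719).
Unique solution in [0, 17719): x = 5069.

Final answer: x ≡ 5069 (mod 17719); the representative in [0, 17719) is 5069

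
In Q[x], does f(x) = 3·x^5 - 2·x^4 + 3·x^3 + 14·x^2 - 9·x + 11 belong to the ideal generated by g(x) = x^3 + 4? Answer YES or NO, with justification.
In Q[x] the ideal (g) consists of all multiples of g, so f ∈ (g) iff g | f, i.e. iff the remainder of f on division by g is 0. Divide f by g (g is monic, so eliminate the leading term of the running remainder at each step):
  leading term 3·x^5: subtract (3·x^2)·g(x) = 3·x^5 + 12·x^2, leaving -2·x^4 + 3·x^3 + 2·x^2 - 9·x + 11
  leading term -2·x^4: subtract (-2·x)·g(x) = -2·x^4 - 8·x, leaving 3·x^3 + 2·x^2 - x + 11
  leading term 3·x^3: subtract (3)·g(x) = 3·x^3 + 12, leaving 2·x^2 - x - 1
The remainder r(x) = 2·x^2 - x - 1 ≠ 0 (and deg r < deg g), so g ∤ f, i.e. f ∉ (g).

Final answer: NO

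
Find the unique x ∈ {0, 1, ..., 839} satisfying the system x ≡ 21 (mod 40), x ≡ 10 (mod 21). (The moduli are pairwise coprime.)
x ≡ 661 (mod 840); the representative in [0, 840) is 661

The moduli 40, 21 are pairwise coprime, so by the CRT there is a unique solution mod 40·21 = 840.
Solve by successive substitution. Start with x ≡ 21 (mod 40).
  Combine with x ≡ 10 (mod 21): write x = 21 + 40·t and require 21 + 40·t ≡ 10 (mod 21), i.e. 40·t ≡ 10 − 21 ≡ 10 (mod 21). Since 40^(−1) ≡ 10 (mod 21) (40 ≡ 19 (mod 21)), t ≡ 10·10 ≡ 16 (mod 21). So x ≡ 21 + 40·16 = 661 (mod 840).
Unique solution in [0, 840): x = 661.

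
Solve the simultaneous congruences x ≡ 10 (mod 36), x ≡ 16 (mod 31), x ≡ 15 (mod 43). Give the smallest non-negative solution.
The moduli 36, 31, 43 are pairwise coprime, so by the CRT there is a unique solution mod 36·31·43 = 47988.
Solve by successive substitution. Start with x ≡ 10 (mod 36).
  Combine with x ≡ 16 (mod 31): write x = 10 + 36·t and require 10 + 36·t ≡ 16 (mod 31), i.e. 36·t ≡ 16 − 10 ≡ 6 (mod 31). Since 36^(−1) ≡ 25 (mod 31) (36 ≡ 5 (mod 31)), t ≡ 25·6 ≡ 26 (mod 31). So x ≡ 10 + 36·26 = 946 (mod 1116).
  Combine with x ≡ 15 (mod 43): write x = 946 + 1116·t and require 946 + 1116·t ≡ 15 (mod 43), i.e. 1116·t ≡ 15 − 946 ≡ 15 (mod 43). Since 1116^(−1) ≡ 21 (mod 43) (1116 ≡ 41 (mod 43)), t ≡ 21·15 ≡ 14 (mod 43). So x ≡ 946 + 1116·14 = 16570 (mod 47988).
Unique solution in [0, 47988): x = 16570.

Final answer: x ≡ 16570 (mod 47988); the representative in [0, 47988) is 16570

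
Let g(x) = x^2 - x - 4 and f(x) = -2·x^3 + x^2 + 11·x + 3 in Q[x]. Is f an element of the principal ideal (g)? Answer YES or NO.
In Q[x] the ideal (g) consists of all multiples of g, so f ∈ (g) iff g | f, i.e. iff the remainder of f on division by g is 0. Divide f by g (g is monic, so eliminate the leading term of the running remainder at each step):
  leading term -2·x^3: subtract (-2·x)·g(x) = -2·x^3 + 2·x^2 + 8·x, leaving -x^2 + 3·x + 3
  leading term -x^2: subtract (-1)·g(x) = -x^2 + x + 4, leaving 2·x - 1
The remainder r(x) = 2·x - 1 ≠ 0 (and deg r < deg g), so g ∤ f, i.e. f ∉ (g).

Final answer: NO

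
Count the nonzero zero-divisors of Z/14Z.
In Z/14Z each nonzero element is either a unit (gcd with 14 is 1) or a zero-divisor (gcd > 1). The number of units is φ(14): factorise 14 = 2 · 7, so φ(14) = (2 − 1) · (7 − 1) = 1 · 6 = 6. The nonzero elements number 14 − 1 = 13. Hence the nonzero zero-divisors number 13 − 6 = 7.

Final answer: Z/14Z has 7 nonzero zero-divisors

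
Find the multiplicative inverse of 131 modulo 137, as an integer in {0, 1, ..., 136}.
131^(−1) ≡ 114 (mod 137)

Apply the extended Euclidean algorithm to (137, 131), tracking rows (r, s, t) with s·137 + t·131 = r. Each division r_prev = q·r_cur + r_new produces the new row as (previous row) − q·(current row):
  row A: (137, 1, 0)   [1·137 + 0·131 = 137]
  row B: (131, 0, 1)   [0·137 + 1·131 = 131]
  137 = 1·131 + 6   → row C = row A − 1·row B = (6, 1, −1)   [check: 1·137 − 1·131 = 6]
  131 = 21·6 + 5   → row D = row B − 21·row C = (5, −21, 22)   [check: −21·137 + 22·131 = 5]
  6 = 1·5 + 1   → row E = row C − 1·row D = (1, 22, −23)   [check: 22·137 − 23·131 = 1]
  5 = 5·1 + 0   → remainder 0, stop. gcd = 1 (last nonzero row E).
The gcd is 1, so 131 is invertible mod 137. The last nonzero row gives 22·137 − 23·131 = 1, so t = −23. So 131^(−1) ≡ −23 ≡ 114 (mod 137). Verify: 131 · 114 = 14934 ≡ 1 (mod 137). ✓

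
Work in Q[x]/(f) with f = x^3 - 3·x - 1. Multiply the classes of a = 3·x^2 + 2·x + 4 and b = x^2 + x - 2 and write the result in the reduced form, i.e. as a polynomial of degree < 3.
First multiply in Q[x] without reducing: a · b = 3·x^4 + 5·x^3 - 8. Now divide by f(x) = x^3 - 3·x - 1, eliminating the leading term at each step:
  leading term 3·x^4: subtract (3·x)·f(x) = 3·x^4 - 9·x^2 - 3·x, leaving 5·x^3 + 9·x^2 + 3·x - 8
  leading term 5·x^3: subtract (5)·f(x) = 5·x^3 - 15·x - 5, leaving 9·x^2 + 18·x - 3
The degree is now < 3, so this is the remainder. Hence a · b ≡ 9·x^2 + 18·x - 3 in Q[x]/(f).

Final answer: a · b ≡ 9·x^2 + 18·x - 3 (mod f(x))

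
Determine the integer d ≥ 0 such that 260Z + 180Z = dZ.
(260, 180) = (20); d = 20

In the PID Z, (a, b) is generated by gcd(a, b). Compute gcd(260, 180) with the extended Euclidean algorithm, tracking rows (r, s, t) with s·260 + t·180 = r:
  row A: (260, 1, 0)   [1·260 + 0·180 = 260]
  row B: (180, 0, 1)   [0·260 + 1·180 = 180]
  260 = 1·180 + 80   → row C = row A − 1·row B = (80, 1, −1)   [check: 1·260 − 1·180 = 80]
  180 = 2·80 + 20   → row D = row B − 2·row C = (20, −2, 3)   [check: −2·260 + 3·180 = 20]
  80 = 4·20 + 0   → remainder 0, stop. gcd = 20 (last nonzero row D).
So gcd(260, 180) = 20, with Bézout identity −2·260 + 3·180 = 20. Containment (⊇): the Bézout identity exhibits 20 as an element of (260, 180), giving (20) ⊆ (260, 180). Containment (⊆): since 20 | 260 and 20 | 180 (260 = 20·13, 180 = 20·9), every Z-linear combination of 260 and 180 is divisible by 20, so (260, 180) ⊆ (20). Therefore (260, 180) = (20), d = 20.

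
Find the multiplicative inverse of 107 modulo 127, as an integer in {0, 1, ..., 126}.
Apply the extended Euclidean algorithm to (127, 107), tracking rows (r, s, t) with s·127 + t·107 = r. Each division r_prev = q·r_cur + r_new produces the new row as (previous row) − q·(current row):
  row A: (127, 1, 0)   [1·127 + 0·107 = 127]
  row B: (107, 0, 1)   [0·127 + 1·107 = 107]
  127 = 1·107 + 20   → row C = row A − 1·row B = (20, 1, −1)   [check: 1·127 − 1·107 = 20]
  107 = 5·20 + 7   → row D = row B − 5·row C = (7, −5, 6)   [check: −5·127 + 6·107 = 7]
  20 = 2·7 + 6   → row E = row C − 2·row D = (6, 11, −13)   [check: 11·127 − 13·107 = 6]
  7 = 1·6 + 1   → row F = row D − 1·row E = (1, −16, 19)   [check: −16·127 + 19·107 = 1]
  6 = 6·1 + 0   → remainder 0, stop. gcd = 1 (last nonzero row F).
The gcd is 1, so 107 is invertible mod 127. The last nonzero row gives −16·127 + 19·107 = 1, so t = 19. So 107^(−1) ≡ 19 (mod 127). Verify: 107 · 19 = 2033 ≡ 1 (mod 127). ✓

Final answer: 107^(−1) ≡ 19 (mod 127)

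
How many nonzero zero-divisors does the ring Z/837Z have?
In Z/837Z each nonzero element is either a unit (gcd with 837 is 1) or a zero-divisor (gcd > 1). The number of units is φ(837): factorise 837 = 3^3 · 31, so φ(837) = (3^3 − 3^2) · (31 − 1) = 18 · 30 = 540. The nonzero elements number 837 − 1 = 836. Hence the nonzero zero-divisors number 836 − 540 = 296.

Final answer: Z/837Z has 296 nonzero zero-divisors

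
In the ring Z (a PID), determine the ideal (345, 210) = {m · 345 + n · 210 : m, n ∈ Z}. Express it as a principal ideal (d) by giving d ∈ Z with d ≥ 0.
(345, 210) = (15); d = 15

In the PID Z, (a, b) is generated by gcd(a, b). Compute gcd(345, 210) with the extended Euclidean algorithm, tracking rows (r, s, t) with s·345 + t·210 = r:
  row A: (345, 1, 0)   [1·345 + 0·210 = 345]
  row B: (210, 0, 1)   [0·345 + 1·210 = 210]
  345 = 1·210 + 135   → row C = row A − 1·row B = (135, 1, −1)   [check: 1·345 − 1·210 = 135]
  210 = 1·135 + 75   → row D = row B − 1·row C = (75, −1, 2)   [check: −1·345 + 2·210 = 75]
  135 = 1·75 + 60   → row E = row C − 1·row D = (60, 2, −3)   [check: 2·345 − 3·210 = 60]
  75 = 1·60 + 15   → row F = row D − 1·row E = (15, −3, 5)   [check: −3·345 + 5·210 = 15]
  60 = 4·15 + 0   → remainder 0, stop. gcd = 15 (last nonzero row F).
So gcd(345, 210) = 15, with Bézout identity −3·345 + 5·210 = 15. Containment (⊇): the Bézout identity exhibits 15 as an element of (345, 210), giving (15) ⊆ (345, 210). Containment (⊆): since 15 | 345 and 15 | 210 (345 = 15·23, 210 = 15·14), every Z-linear combination of 345 and 210 is divisible by 15, so (345, 210) ⊆ (15). Therefore (345, 210) = (15), d = 15.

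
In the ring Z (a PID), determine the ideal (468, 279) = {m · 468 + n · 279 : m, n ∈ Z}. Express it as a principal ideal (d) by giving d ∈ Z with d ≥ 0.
In the PID Z, (a, b) is generated by gcd(a, b). Compute gcd(468, 279) with the extended Euclidean algorithm, tracking rows (r, s, t) with s·468 + t·279 = r:
  row A: (468, 1, 0)   [1·468 + 0·279 = 468]
  row B: (279, 0, 1)   [0·468 + 1·279 = 279]
  468 = 1·279 + 189   → row C = row A − 1·row B = (189, 1, −1)   [check: 1·468 − 1·279 = 189]
  279 = 1·189 + 90   → row D = row B − 1·row C = (90, −1, 2)   [check: −1·468 + 2·279 = 90]
  189 = 2·90 + 9   → row E = row C − 2·row D = (9, 3, −5)   [check: 3·468 − 5·279 = 9]
  90 = 10·9 + 0   → remainder 0, stop. gcd = 9 (last nonzero row E).
So gcd(468, 279) = 9, with Bézout identity 3·468 − 5·279 = 9. Containment (⊇): the Bézout identity exhibits 9 as an element of (468, 279), giving (9) ⊆ (468, 279). Containment (⊆): since 9 | 468 and 9 | 279 (468 = 9·52, 279 = 9·31), every Z-linear combination of 468 and 279 is divisible by 9, so (468, 279) ⊆ (9). Therefore (468, 279) = (9), d = 9.

Final answer: (468, 279) = (9); d = 9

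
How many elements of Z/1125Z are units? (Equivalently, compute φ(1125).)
Z/1125Z has φ(1125) = 600 units

An element a ∈ Z/1125Z is a unit iff gcd(a, 1125) = 1, so the number of units is φ(1125). φ is multiplicative, with φ(p^e) = p^e − p^(e−1). Factorise 1125 = 3^2 · 5^3. Then
  φ(1125) = (3^2 − 3^1) · (5^3 − 5^2) = 6 · 100 = 600.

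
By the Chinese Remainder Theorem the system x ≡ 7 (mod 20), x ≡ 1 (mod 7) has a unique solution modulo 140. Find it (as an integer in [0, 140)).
The moduli 20, 7 are pairwise coprime, so by the CRT there is a unique solution mod 20·7 = 140.
Solve by successive substitution. Start with x ≡ 7 (mod 20).
  Combine with x ≡ 1 (mod 7): write x = 7 + 20·t and require 7 + 20·t ≡ 1 (mod 7), i.e. 20·t ≡ 1 − 7 ≡ 1 (mod 7). Since 20^(−1) ≡ 6 (mod 7) (20 ≡ 6 (mod 7)), t ≡ 6·1 ≡ 6 (mod 7). So x ≡ 7 + 20·6 = 127 (mod 140).
Unique solution in [0, 140): x = 127.

Final answer: x ≡ 127 (mod 140); the representative in [0, 140) is 127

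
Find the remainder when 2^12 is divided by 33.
Use repeated squaring. Binary(12) = 1100. Walk through the bits of the exponent 12 left-to-right: at each bit after the leading one, square the running value, then multiply by 2 if the bit is 1 (always reducing mod 33):
  bit 1 = 1 (leading): start with 2.
  bit 2 = 1: square 2^2 = 4; bit is 1, so multiply 4·2 = 8 (mod 33).
  bit 3 = 0: square 8^2 = 64 ≡ 31 (mod 33).
  bit 4 = 0: square 31^2 = 961 ≡ 4 (mod 33).
Final value: 2^12 ≡ 4 (mod 33).

Final answer: 4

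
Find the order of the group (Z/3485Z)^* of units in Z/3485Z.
(Z/3485Z)^* consists of the classes a with gcd(a, 3485) = 1, so its order is φ(3485). φ is multiplicative, with φ(p^e) = p^e − p^(e−1). Factorise 3485 = 5 · 17 · 41. Then
  φ(3485) = (5 − 1) · (17 − 1) · (41 − 1) = 4 · 16 · 40 = 2560.
Thus |(Z/3485Z)^*| = 2560.

Final answer: |(Z/3485Z)^*| = 2560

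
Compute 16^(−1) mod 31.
Apply the extended Euclidean algorithm to (31, 16), tracking rows (r, s, t) with s·31 + t·16 = r. Each division r_prev = q·r_cur + r_new produces the new row as (previous row) − q·(current row):
  row A: (31, 1, 0)   [1·31 + 0·16 = 31]
  row B: (16, 0, 1)   [0·31 + 1·16 = 16]
  31 = 1·16 + 15   → row C = row A − 1·row B = (15, 1, −1)   [check: 1·31 − 1·16 = 15]
  16 = 1·15 + 1   → row D = row B − 1·row C = (1, −1, 2)   [check: −1·31 + 2·16 = 1]
  15 = 15·1 + 0   → remainder 0, stop. gcd = 1 (last nonzero row D).
The gcd is 1, so 16 is invertible mod 31. The last nonzero row gives −1·31 + 2·16 = 1, so t = 2. So 16^(−1) ≡ 2 (mod 31). Verify: 16 · 2 = 32 ≡ 1 (mod 31). ✓

Final answer: 16^(−1) ≡ 2 (mod 31)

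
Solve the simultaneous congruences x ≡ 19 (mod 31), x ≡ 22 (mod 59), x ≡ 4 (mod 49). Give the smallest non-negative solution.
x ≡ 64096 (mod 89621); the representative in [0, 89621) is 64096

The moduli 31, 59, 49 are pairwise coprime, so by the CRT there is a unique solution mod 31·59·49 = 89621.
Solve by successive substitution. Start with x ≡ 19 (mod 31).
  Combine with x ≡ 22 (mod 59): write x = 19 + 31·t and require 19 + 31·t ≡ 22 (mod 59), i.e. 31·t ≡ 22 − 19 ≡ 3 (mod 59). Since 31^(−1) ≡ 40 (mod 59), t ≡ 40·3 ≡ 2 (mod 59). So x ≡ 19 + 31·2 = 81 (mod 1829).
  Combine with x ≡ 4 (mod 49): write x = 81 + 1829·t and require 81 + 1829·t ≡ 4 (mod 49), i.e. 1829·t ≡ 4 − 81 ≡ 21 (mod 49). Since 1829^(−1) ≡ 46 (mod 49) (1829 ≡ 16 (mod 49)), t ≡ 46·21 ≡ 35 (mod 49). So x ≡ 81 + 1829·35 = 64096 (mod 89621).
Unique solution in [0, 89621): x = 64096.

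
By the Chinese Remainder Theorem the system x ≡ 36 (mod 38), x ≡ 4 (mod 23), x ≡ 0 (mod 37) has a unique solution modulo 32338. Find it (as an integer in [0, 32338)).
The moduli 38, 23, 37 are pairwise coprime, so by the CRT there is a unique solution mod 38·23·37 = 32338.
Solve by successive substitution. Start with x ≡ 36 (mod 38).
  Combine with x ≡ 4 (mod 23): write x = 36 + 38·t and require 36 + 38·t ≡ 4 (mod 23), i.e. 38·t ≡ 4 − 36 ≡ 14 (mod 23). Since 38^(−1) ≡ 20 (mod 23) (38 ≡ 15 (mod 23)), t ≡ 20·14 ≡ 4 (mod 23). So x ≡ 36 + 38·4 = 188 (mod 874).
  Combine with x ≡ 0 (mod 37): write x = 188 + 874·t and require 188 + 874·t ≡ 0 (mod 37), i.e. 874·t ≡ 0 − 188 ≡ 34 (mod 37). Since 874^(−1) ≡ 29 (mod 37) (874 ≡ 23 (mod 37)), t ≡ 29·34 ≡ 24 (mod 37). So x ≡ 188 + 874·24 = 21164 (mod 32338).
Unique solution in [0, 32338): x = 21164.

Final answer: x ≡ 21164 (mod 32338); the representative in [0, 32338) is 21164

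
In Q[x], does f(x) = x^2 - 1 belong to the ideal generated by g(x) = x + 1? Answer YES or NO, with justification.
YES

In Q[x] the ideal (g) consists of all multiples of g, so f ∈ (g) iff g | f, i.e. iff the remainder of f on division by g is 0. Divide f by g (g is monic, so eliminate the leading term of the running remainder at each step):
  leading term x^2: subtract (x)·g(x) = x^2 + x, leaving -x - 1
  leading term -x: subtract (-1)·g(x) = -x - 1, leaving 0
The remainder is 0, so f(x) = g(x) · h(x) with h(x) = x - 1. Hence g | f, i.e. f ∈ (g).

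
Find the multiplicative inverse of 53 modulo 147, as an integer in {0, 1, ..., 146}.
Apply the extended Euclidean algorithm to (147, 53), tracking rows (r, s, t) with s·147 + t·53 = r. Each division r_prev = q·r_cur + r_new produces the new row as (previous row) − q·(current row):
  row A: (147, 1, 0)   [1·147 + 0·53 = 147]
  row B: (53, 0, 1)   [0·147 + 1·53 = 53]
  147 = 2·53 + 41   → row C = row A − 2·row B = (41, 1, −2)   [check: 1·147 − 2·53 = 41]
  53 = 1·41 + 12   → row D = row B − 1·row C = (12, −1, 3)   [check: −1·147 + 3·53 = 12]
  41 = 3·12 + 5   → row E = row C − 3·row D = (5, 4, −11)   [check: 4·147 − 11·53 = 5]
  12 = 2·5 + 2   → row F = row D − 2·row E = (2, −9, 25)   [check: −9·147 + 25·53 = 2]
  5 = 2·2 + 1   → row G = row E − 2·row F = (1, 22, −61)   [check: 22·147 − 61·53 = 1]
  2 = 2·1 + 0   → remainder 0, stop. gcd = 1 (last nonzero row G).
The gcd is 1, so 53 is invertible mod 147. The last nonzero row gives 22·147 − 61·53 = 1, so t = −61. So 53^(−1) ≡ −61 ≡ 86 (mod 147). Verify: 53 · 86 = 4558 ≡ 1 (mod 147). ✓

Final answer: 53^(−1) ≡ 86 (mod 147)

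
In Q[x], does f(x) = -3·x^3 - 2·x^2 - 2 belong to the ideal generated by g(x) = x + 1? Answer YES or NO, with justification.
In Q[x] the ideal (g) consists of all multiples of g, so f ∈ (g) iff g | f, i.e. iff the remainder of f on division by g is 0. Divide f by g (g is monic, so eliminate the leading term of the running remainder at each step):
  leading term -3·x^3: subtract (-3·x^2)·g(x) = -3·x^3 - 3·x^2, leaving x^2 - 2
  leading term x^2: subtract (x)·g(x) = x^2 + x, leaving -x - 2
  leading term -x: subtract (-1)·g(x) = -x - 1, leaving -1
The remainder r(x) = -1 ≠ 0 (and deg r < deg g), so g ∤ f, i.e. f ∉ (g).

Final answer: NO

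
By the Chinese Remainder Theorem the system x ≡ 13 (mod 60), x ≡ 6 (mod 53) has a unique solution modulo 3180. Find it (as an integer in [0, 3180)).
x ≡ 3133 (mod 3180); the representative in [0, 3180) is 3133

The moduli 60, 53 are pairwise coprime, so by the CRT there is a unique solution mod 60·53 = 3180.
Solve by successive substitution. Start with x ≡ 13 (mod 60).
  Combine with x ≡ 6 (mod 53): write x = 13 + 60·t and require 13 + 60·t ≡ 6 (mod 53), i.e. 60·t ≡ 6 − 13 ≡ 46 (mod 53). Since 60^(−1) ≡ 38 (mod 53) (60 ≡ 7 (mod 53)), t ≡ 38·46 ≡ 52 (mod 53). So x ≡ 13 + 60·52 = 3133 (mod 3180).
Unique solution in [0, 3180): x = 3133.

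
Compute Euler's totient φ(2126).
φ(2126) = 1062

φ is multiplicative, with φ(p^e) = p^e − p^(e−1). Factorise 2126 = 2 · 1063. Then
  φ(2126) = (2 − 1) · (1063 − 1) = 1 · 1062 = 1062.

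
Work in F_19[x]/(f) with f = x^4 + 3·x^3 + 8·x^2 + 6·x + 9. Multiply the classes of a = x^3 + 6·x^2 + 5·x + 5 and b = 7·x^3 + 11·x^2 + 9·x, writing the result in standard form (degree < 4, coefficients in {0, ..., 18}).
Multiply as integer polynomials: a · b = 7·x^6 + 53·x^5 + 110·x^4 + 144·x^3 + 100·x^2 + 45·x. Reducing coefficients mod 19: a · b ≡ 7·x^6 + 15·x^5 + 15·x^4 + 11·x^3 + 5·x^2 + 7·x. Now divide by f(x) = x^4 + 3·x^3 + 8·x^2 + 6·x + 9 in F_19[x], eliminating the leading term at each step:
  leading term 7·x^6: subtract (7·x^2)·f(x) = 7·x^6 + 2·x^5 + 18·x^4 + 4·x^3 + 6·x^2, leaving 13·x^5 + 16·x^4 + 7·x^3 + 18·x^2 + 7·x (coefficients mod 19)
  leading term 13·x^5: subtract (13·x)·f(x) = 13·x^5 + x^4 + 9·x^3 + 2·x^2 + 3·x, leaving 15·x^4 + 17·x^3 + 16·x^2 + 4·x (coefficients mod 19)
  leading term 15·x^4: subtract (15)·f(x) = 15·x^4 + 7·x^3 + 6·x^2 + 14·x + 2, leaving 10·x^3 + 10·x^2 + 9·x + 17 (coefficients mod 19)
The degree is now < 4, so this is the remainder. Hence a · b ≡ 10·x^3 + 10·x^2 + 9·x + 17 in F_19[x]/(f).

Final answer: a · b ≡ 10·x^3 + 10·x^2 + 9·x + 17 (mod f(x))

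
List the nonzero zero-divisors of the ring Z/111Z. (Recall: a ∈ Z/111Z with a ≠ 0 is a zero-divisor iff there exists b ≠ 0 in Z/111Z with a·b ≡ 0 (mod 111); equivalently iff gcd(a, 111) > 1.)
An element a ∈ Z/111Z (with a ≠ 0) is a zero-divisor iff gcd(a, 111) > 1 (because a is a unit precisely when gcd(a, n) = 1, and in Z/nZ every nonzero, non-unit element is a zero-divisor). Scan a = 1, ..., 110 and keep those with gcd(a, 111) > 1:
  gcd(3, 111) = 3, gcd(6, 111) = 3, gcd(9, 111) = 3, gcd(12, 111) = 3, gcd(15, 111) = 3, gcd(18, 111) = 3, gcd(21, 111) = 3, gcd(24, 111) = 3, gcd(27, 111) = 3, gcd(30, 111) = 3, gcd(33, 111) = 3, gcd(36, 111) = 3, gcd(37, 111) = 37, gcd(39, 111) = 3, gcd(42, 111) = 3, gcd(45, 111) = 3, gcd(48, 111) = 3, gcd(51, 111) = 3, gcd(54, 111) = 3, gcd(57, 111) = 3, gcd(60, 111) = 3, gcd(63, 111) = 3, gcd(66, 111) = 3, gcd(69, 111) = 3, gcd(72, 111) = 3, gcd(74, 111) = 37, gcd(75, 111) = 3, gcd(78, 111) = 3, gcd(81, 111) = 3, gcd(84, 111) = 3, gcd(87, 111) = 3, gcd(90, 111) = 3, gcd(93, 111) = 3, gcd(96, 111) = 3, gcd(99, 111) = 3, gcd(102, 111) = 3, gcd(105, 111) = 3, gcd(108, 111) = 3.
All other a ∈ {1, ..., 110} have gcd(a, 111) = 1 and are units. So the nonzero zero-divisors are exactly the 38 values of a appearing in this scan.

Final answer: nonzero zero-divisors of Z/111Z = {3, 6, 9, 12, 15, 18, 21, 24, 27, 30, 33, 36, 37, 39, 42, 45, 48, 51, 54, 57, 60, 63, 66, 69, 72, 74, 75, 78, 81, 84, 87, 90, 93, 96, 99, 102, 105, 108}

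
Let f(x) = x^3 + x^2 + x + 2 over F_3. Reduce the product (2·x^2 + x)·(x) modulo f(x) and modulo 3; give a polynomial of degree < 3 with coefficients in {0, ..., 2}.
Multiply as integer polynomials: a · b = 2·x^3 + x^2. Reducing coefficients mod 3: a · b ≡ 2·x^3 + x^2. Now divide by f(x) = x^3 + x^2 + x + 2 in F_3[x], eliminating the leading term at each step:
  leading term 2·x^3: subtract (2)·f(x) = 2·x^3 + 2·x^2 + 2·x + 1, leaving 2·x^2 + x + 2 (coefficients mod 3)
The degree is now < 3, so this is the remainder. Hence a · b ≡ 2·x^2 + x + 2 in F_3[x]/(f).

Final answer: a · b ≡ 2·x^2 + x + 2 (mod f(x))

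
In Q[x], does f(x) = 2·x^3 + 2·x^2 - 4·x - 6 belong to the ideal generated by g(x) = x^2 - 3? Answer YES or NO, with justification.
In Q[x] the ideal (g) consists of all multiples of g, so f ∈ (g) iff g | f, i.e. iff the remainder of f on division by g is 0. Divide f by g (g is monic, so eliminate the leading term of the running remainder at each step):
  leading term 2·x^3: subtract (2·x)·g(x) = 2·x^3 - 6·x, leaving 2·x^2 + 2·x - 6
  leading term 2·x^2: subtract (2)·g(x) = 2·x^2 - 6, leaving 2·x
The remainder r(x) = 2·x ≠ 0 (and deg r < deg g), so g ∤ f, i.e. f ∉ (g).

Final answer: NO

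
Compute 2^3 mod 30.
Use repeated squaring. Binary(3) = 11. Walk through the bits of the exponent 3 left-to-right: at each bit after the leading one, square the running value, then multiply by 2 if the bit is 1 (always reducing mod 30):
  bit 1 = 1 (leading): start with 2.
  bit 2 = 1: square 2^2 = 4; bit is 1, so multiply 4·2 = 8 (mod 30).
Final value: 2^3 ≡ 8 (mod 30).

Final answer: 8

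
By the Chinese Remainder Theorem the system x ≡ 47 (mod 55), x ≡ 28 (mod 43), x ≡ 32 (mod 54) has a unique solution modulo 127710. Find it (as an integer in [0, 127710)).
The moduli 55, 43, 54 are pairwise coprime, so by the CRT there is a unique solution mod 55·43·54 = 127710.
Solve by successive substitution. Start with x ≡ 47 (mod 55).
  Combine with x ≡ 28 (mod 43): write x = 47 + 55·t and require 47 + 55·t ≡ 28 (mod 43), i.e. 55·t ≡ 28 − 47 ≡ 24 (mod 43). Since 55^(−1) ≡ 18 (mod 43) (55 ≡ 12 (mod 43)), t ≡ 18·24 ≡ 2 (mod 43). So x ≡ 47 + 55·2 = 157 (mod 2365).
  Combine with x ≡ 32 (mod 54): write x = 157 + 2365·t and require 157 + 2365·t ≡ 32 (mod 54), i.e. 2365·t ≡ 32 − 157 ≡ 37 (mod 54). Since 2365^(−1) ≡ 49 (mod 54) (2365 ≡ 43 (mod 54)), t ≡ 49·37 ≡ 31 (mod 54). So x ≡ 157 + 2365·31 = 73472 (mod 127710).
Unique solution in [0, 127710): x = 73472.

Final answer: x ≡ 73472 (mod 127710); the representative in [0, 127710) is 73472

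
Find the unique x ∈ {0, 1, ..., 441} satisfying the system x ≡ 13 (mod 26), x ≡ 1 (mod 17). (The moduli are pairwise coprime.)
The moduli 26, 17 are pairwise coprime, so by the CRT there is a unique solution mod 26·17 = 442.
Solve by successive substitution. Start with x ≡ 13 (mod 26).
  Combine with x ≡ 1 (mod 17): write x = 13 + 26·t and require 13 + 26·t ≡ 1 (mod 17), i.e. 26·t ≡ 1 − 13 ≡ 5 (mod 17). Since 26^(−1) ≡ 2 (mod 17) (26 ≡ 9 (mod 17)), t ≡ 2·5 ≡ 10 (mod 17). So x ≡ 13 + 26·10 = 273 (mod 442).
Unique solution in [0, 442): x = 273.

Final answer: x ≡ 273 (mod 442); the representative in [0, 442) is 273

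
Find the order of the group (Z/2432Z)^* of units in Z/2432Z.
(Z/2432Z)^* consists of the classes a with gcd(a, 2432) = 1, so its order is φ(2432). φ is multiplicative, with φ(p^e) = p^e − p^(e−1). Factorise 2432 = 2^7 · 19. Then
  φ(2432) = (2^7 − 2^6) · (19 − 1) = 64 · 18 = 1152.
Thus |(Z/2432Z)^*| = 1152.

Final answer: |(Z/2432Z)^*| = 1152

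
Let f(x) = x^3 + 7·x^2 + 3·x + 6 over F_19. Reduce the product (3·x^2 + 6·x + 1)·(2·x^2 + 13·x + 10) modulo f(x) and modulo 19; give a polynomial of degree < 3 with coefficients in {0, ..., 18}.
a · b ≡ 10·x^2 + 10·x + 13 (mod f(x))

Multiply as integer polynomials: a · b = 6·x^4 + 51·x^3 + 110·x^2 + 73·x + 10. Reducing coefficients mod 19: a · b ≡ 6·x^4 + 13·x^3 + 15·x^2 + 16·x + 10. Now divide by f(x) = x^3 + 7·x^2 + 3·x + 6 in F_19[x], eliminating the leading term at each step:
  leading term 6·x^4: subtract (6·x)·f(x) = 6·x^4 + 4·x^3 + 18·x^2 + 17·x, leaving 9·x^3 + 16·x^2 + 18·x + 10 (coefficients mod 19)
  leading term 9·x^3: subtract (9)·f(x) = 9·x^3 + 6·x^2 + 8·x + 16, leaving 10·x^2 + 10·x + 13 (coefficients mod 19)
The degree is now < 3, so this is the remainder. Hence a · b ≡ 10·x^2 + 10·x + 13 in F_19[x]/(f).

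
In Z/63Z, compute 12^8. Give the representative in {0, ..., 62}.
Use repeated squaring. Binary(8) = 1000. Walk through the bits of the exponent 8 left-to-right: at each bit after the leading one, square the running value, then multiply by 12 if the bit is 1 (always reducing mod 63):
  bit 1 = 1 (leading): start with 12.
  bit 2 = 0: square 12^2 = 144 ≡ 18 (mod 63).
  bit 3 = 0: square 18^2 = 324 ≡ 9 (mod 63).
  bit 4 = 0: square 9^2 = 81 ≡ 18 (mod 63).
Final value: 12^8 ≡ 18 (mod 63).

Final answer: 18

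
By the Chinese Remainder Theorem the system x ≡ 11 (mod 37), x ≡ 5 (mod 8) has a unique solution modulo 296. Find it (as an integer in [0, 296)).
The moduli 37, 8 are pairwise coprime, so by the CRT there is a unique solution mod 37·8 = 296.
Solve by successive substitution. Start with x ≡ 11 (mod 37).
  Combine with x ≡ 5 (mod 8): write x = 11 + 37·t and require 11 + 37·t ≡ 5 (mod 8), i.e. 37·t ≡ 5 − 11 ≡ 2 (mod 8). Since 37^(−1) ≡ 5 (mod 8) (37 ≡ 5 (mod 8)), t ≡ 5·2 ≡ 2 (mod 8). So x ≡ 11 + 37·2 = 85 (mod 296).
Unique solution in [0, 296): x = 85.

Final answer: x ≡ 85 (mod 296); the representative in [0, 296) is 85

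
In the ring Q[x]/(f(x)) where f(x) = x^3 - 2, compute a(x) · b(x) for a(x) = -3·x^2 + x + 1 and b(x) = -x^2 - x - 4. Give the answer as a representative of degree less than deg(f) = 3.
First multiply in Q[x] without reducing: a · b = 3·x^4 + 2·x^3 + 10·x^2 - 5·x - 4. Now divide by f(x) = x^3 - 2, eliminating the leading term at each step:
  leading term 3·x^4: subtract (3·x)·f(x) = 3·x^4 - 6·x, leaving 2·x^3 + 10·x^2 + x - 4
  leading term 2·x^3: subtract (2)·f(x) = 2·x^3 - 4, leaving 10·x^2 + x
The degree is now < 3, so this is the remainder. Hence a · b ≡ 10·x^2 + x in Q[x]/(f).

Final answer: a · b ≡ 10·x^2 + x (mod f(x))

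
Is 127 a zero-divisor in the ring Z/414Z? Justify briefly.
gcd(127, 414) = 1, so 127 is a unit in Z/414Z (it has a multiplicative inverse). A unit cannot be a zero-divisor: if 127·b ≡ 0 then multiplying both sides by 127^(−1) gives b ≡ 0. So 127 is not a zero-divisor.

Final answer: NO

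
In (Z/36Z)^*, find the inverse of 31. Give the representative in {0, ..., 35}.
Apply the extended Euclidean algorithm to (36, 31), tracking rows (r, s, t) with s·36 + t·31 = r. Each division r_prev = q·r_cur + r_new produces the new row as (previous row) − q·(current row):
  row A: (36, 1, 0)   [1·36 + 0·31 = 36]
  row B: (31, 0, 1)   [0·36 + 1·31 = 31]
  36 = 1·31 + 5   → row C = row A − 1·row B = (5, 1, −1)   [check: 1·36 − 1·31 = 5]
  31 = 6·5 + 1   → row D = row B − 6·row C = (1, −6, 7)   [check: −6·36 + 7·31 = 1]
  5 = 5·1 + 0   → remainder 0, stop. gcd = 1 (last nonzero row D).
The gcd is 1, so 31 is invertible mod 36. The last nonzero row gives −6·36 + 7·31 = 1, so t = 7. So 31^(−1) ≡ 7 (mod 36). Verify: 31 · 7 = 217 ≡ 1 (mod 36). ✓

Final answer: 31^(−1) ≡ 7 (mod 36)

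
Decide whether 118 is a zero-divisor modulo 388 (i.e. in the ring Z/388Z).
gcd(118, 388) = 2 > 1, so 118 is not a unit in Z/388Z. In Z/nZ every nonzero non-unit is a zero-divisor: explicitly, take b = 388/gcd = 194 ≠ 0 (mod 388); then 118·194 = 22892 = 59·388, i.e. 118·194 ≡ 0 (mod 388). So 118 is a zero-divisor.

Final answer: YES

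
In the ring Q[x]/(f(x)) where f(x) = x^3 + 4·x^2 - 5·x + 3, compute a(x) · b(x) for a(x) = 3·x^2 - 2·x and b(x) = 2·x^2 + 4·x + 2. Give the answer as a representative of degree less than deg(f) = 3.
First multiply in Q[x] without reducing: a · b = 6·x^4 + 8·x^3 - 2·x^2 - 4·x. Now divide by f(x) = x^3 + 4·x^2 - 5·x + 3, eliminating the leading term at each step:
  leading term 6·x^4: subtract (6·x)·f(x) = 6·x^4 + 24·x^3 - 30·x^2 + 18·x, leaving -16·x^3 + 28·x^2 - 22·x
  leading term -16·x^3: subtract (-16)·f(x) = -16·x^3 - 64·x^2 + 80·x - 48, leaving 92·x^2 - 102·x + 48
The degree is now < 3, so this is the remainder. Hence a · b ≡ 92·x^2 - 102·x + 48 in Q[x]/(f).

Final answer: a · b ≡ 92·x^2 - 102·x + 48 (mod f(x))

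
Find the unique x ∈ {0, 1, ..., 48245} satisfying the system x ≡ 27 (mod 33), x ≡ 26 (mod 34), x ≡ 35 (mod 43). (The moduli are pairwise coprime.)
The moduli 33, 34, 43 are pairwise coprime, so by the CRT there is a unique solution mod 33·34·43 = 48246.
Solve by successive substitution. Start with x ≡ 27 (mod 33).
  Combine with x ≡ 26 (mod 34): write x = 27 + 33·t and require 27 + 33·t ≡ 26 (mod 34), i.e. 33·t ≡ 26 − 27 ≡ 33 (mod 34). Since 33^(−1) ≡ 33 (mod 34), t ≡ 33·33 ≡ 1 (mod 34). So x ≡ 27 + 33·1 = 60 (mod 1122).
  Combine with x ≡ 35 (mod 43): write x = 60 + 1122·t and require 60 + 1122·t ≡ 35 (mod 43), i.e. 1122·t ≡ 35 − 60 ≡ 18 (mod 43). Since 1122^(−1) ≡ 11 (mod 43) (1122 ≡ 4 (mod 43)), t ≡ 11·18 ≡ 26 (mod 43). So x ≡ 60 + 1122·26 = 29232 (mod 48246).
Unique solution in [0, 48246): x = 29232.

Final answer: x ≡ 29232 (mod 48246); the representative in [0, 48246) is 29232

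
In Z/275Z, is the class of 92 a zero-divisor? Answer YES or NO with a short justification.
gcd(92, 275) = 1, so 92 is a unit in Z/275Z (it has a multiplicative inverse). A unit cannot be a zero-divisor: if 92·b ≡ 0 then multiplying both sides by 92^(−1) gives b ≡ 0. So 92 is not a zero-divisor.

Final answer: NO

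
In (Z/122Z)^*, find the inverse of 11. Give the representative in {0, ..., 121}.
Apply the extended Euclidean algorithm to (122, 11), tracking rows (r, s, t) with s·122 + t·11 = r. Each division r_prev = q·r_cur + r_new produces the new row as (previous row) − q·(current row):
  row A: (122, 1, 0)   [1·122 + 0·11 = 122]
  row B: (11, 0, 1)   [0·122 + 1·11 = 11]
  122 = 11·11 + 1   → row C = row A − 11·row B = (1, 1, −11)   [check: 1·122 − 11·11 = 1]
  11 = 11·1 + 0   → remainder 0, stop. gcd = 1 (last nonzero row C).
The gcd is 1, so 11 is invertible mod 122. The last nonzero row gives 1·122 − 11·11 = 1, so t = −11. So 11^(−1) ≡ −11 ≡ 111 (mod 122). Verify: 11 · 111 = 1221 ≡ 1 (mod 122). ✓

Final answer: 11^(−1) ≡ 111 (mod 122)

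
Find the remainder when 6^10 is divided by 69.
Use repeated squaring. Binary(10) = 1010. Walk through the bits of the exponent 10 left-to-right: at each bit after the leading one, square the running value, then multiply by 6 if the bit is 1 (always reducing mod 69):
  bit 1 = 1 (leading): start with 6.
  bit 2 = 0: square 6^2 = 36 (mod 69).
  bit 3 = 1: square 36^2 = 1296 ≡ 54; bit is 1, so multiply 54·6 = 324 ≡ 48 (mod 69).
  bit 4 = 0: square 48^2 = 2304 ≡ 27 (mod 69).
Final value: 6^10 ≡ 27 (mod 69).

Final answer: 27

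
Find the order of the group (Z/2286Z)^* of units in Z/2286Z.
|(Z/2286Z)^*| = 756

(Z/2286Z)^* consists of the classes a with gcd(a, 2286) = 1, so its order is φ(2286). φ is multiplicative, with φ(p^e) = p^e − p^(e−1). Factorise 2286 = 2 · 3^2 · 127. Then
  φ(2286) = (2 − 1) · (3^2 − 3^1) · (127 − 1) = 1 · 6 · 126 = 756.
Thus |(Z/2286Z)^*| = 756.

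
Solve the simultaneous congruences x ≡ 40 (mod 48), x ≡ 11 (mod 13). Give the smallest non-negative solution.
The moduli 48, 13 are pairwise coprime, so by the CRT there is a unique solution mod 48·13 = 624.
Solve by successive substitution. Start with x ≡ 40 (mod 48).
  Combine with x ≡ 11 (mod 13): write x = 40 + 48·t and require 40 + 48·t ≡ 11 (mod 13), i.e. 48·t ≡ 11 − 40 ≡ 10 (mod 13). Since 48^(−1) ≡ 3 (mod 13) (48 ≡ 9 (mod 13)), t ≡ 3·10 ≡ 4 (mod 13). So x ≡ 40 + 48·4 = 232 (mod 624).
Unique solution in [0, 624): x = 232.

Final answer: x ≡ 232 (mod 624); the representative in [0, 624) is 232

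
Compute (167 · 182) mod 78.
52

Reduce the factors first: 167 ≡ 11, 182 ≡ 26 (mod 78), so 167 · 182 ≡ 11 · 26 (mod 78). 11 · 26 = 286. Dividing by 78: 286 = 3·78 + 52. So (167 · 182) mod 78 = 52.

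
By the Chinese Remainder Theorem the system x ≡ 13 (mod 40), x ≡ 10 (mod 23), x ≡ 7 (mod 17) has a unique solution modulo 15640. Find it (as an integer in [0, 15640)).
The moduli 40, 23, 17 are pairwise coprime, so by the CRT there is a unique solution mod 40·23·17 = 15640.
Solve by successive substitution. Start with x ≡ 13 (mod 40).
  Combine with x ≡ 10 (mod 23): write x = 13 + 40·t and require 13 + 40·t ≡ 10 (mod 23), i.e. 40·t ≡ 10 − 13 ≡ 20 (mod 23). Since 40^(−1) ≡ 19 (mod 23) (40 ≡ 17 (mod 23)), t ≡ 19·20 ≡ 12 (mod 23). So x ≡ 13 + 40·12 = 493 (mod 920).
  Combine with x ≡ 7 (mod 17): write x = 493 + 920·t and require 493 + 920·t ≡ 7 (mod 17), i.e. 920·t ≡ 7 − 493 ≡ 7 (mod 17). Since 920^(−1) ≡ 9 (mod 17) (920 ≡ 2 (mod 17)), t ≡ 9·7 ≡ 12 (mod 17). So x ≡ 493 + 920·12 = 11533 (mod 15640).
Unique solution in [0, 15640): x = 11533.

Final answer: x ≡ 11533 (mod 15640); the representative in [0, 15640) is 11533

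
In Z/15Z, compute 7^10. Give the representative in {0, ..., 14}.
Use repeated squaring. Binary(10) = 1010. Walk through the bits of the exponent 10 left-to-right: at each bit after the leading one, square the running value, then multiply by 7 if the bit is 1 (always reducing mod 15):
  bit 1 = 1 (leading): start with 7.
  bit 2 = 0: square 7^2 = 49 ≡ 4 (mod 15).
  bit 3 = 1: square 4^2 = 16 ≡ 1; bit is 1, so multiply 1·7 = 7 (mod 15).
  bit 4 = 0: square 7^2 = 49 ≡ 4 (mod 15).
Final value: 7^10 ≡ 4 (mod 15).

Final answer: 4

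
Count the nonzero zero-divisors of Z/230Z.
In Z/230Z each nonzero element is either a unit (gcd with 230 is 1) or a zero-divisor (gcd > 1). The number of units is φ(230): factorise 230 = 2 · 5 · 23, so φ(230) = (2 − 1) · (5 − 1) · (23 − 1) = 1 · 4 · 22 = 88. The nonzero elements number 230 − 1 = 229. Hence the nonzero zero-divisors number 229 − 88 = 141.

Final answer: Z/230Z has 141 nonzero zero-divisors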